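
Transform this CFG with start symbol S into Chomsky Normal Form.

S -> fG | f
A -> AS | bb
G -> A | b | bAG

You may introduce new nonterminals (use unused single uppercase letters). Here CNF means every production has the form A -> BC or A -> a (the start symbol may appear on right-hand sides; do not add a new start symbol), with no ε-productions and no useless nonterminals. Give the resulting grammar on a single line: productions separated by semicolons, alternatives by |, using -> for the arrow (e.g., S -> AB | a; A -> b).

No ε-productions.
After unit-elimination: S -> f | fG; A -> AS | bb; G -> b | AS | bb | bAG.
TERM: introduce B -> b, C -> f and substitute in every rule of length ≥2.
BIN: G -> BAG becomes G -> BD, D -> AG.

S -> f | CG; A -> AS | BB; B -> b; C -> f; D -> AG; G -> b | AS | BB | BD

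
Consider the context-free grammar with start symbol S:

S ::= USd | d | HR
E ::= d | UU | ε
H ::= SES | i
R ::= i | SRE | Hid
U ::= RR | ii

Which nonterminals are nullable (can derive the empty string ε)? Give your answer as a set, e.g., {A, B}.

{E}

Directly nullable (have an ε-rule): {E}.
Not nullable: H, R, S, U — each has a terminal in every rule's right-hand side or depends on a non-nullable symbol.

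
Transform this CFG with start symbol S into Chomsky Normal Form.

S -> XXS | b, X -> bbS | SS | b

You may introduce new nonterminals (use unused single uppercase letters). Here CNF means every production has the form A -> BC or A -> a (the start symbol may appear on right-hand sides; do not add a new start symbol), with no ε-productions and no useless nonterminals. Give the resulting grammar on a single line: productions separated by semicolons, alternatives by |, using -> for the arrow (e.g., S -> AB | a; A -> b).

No ε-productions.
No unit productions to eliminate.
TERM: introduce A -> b and substitute in every rule of length ≥2.
BIN: S -> XXS becomes S -> XB, B -> XS; X -> AAS becomes X -> AC, C -> AS.

S -> b | XB; A -> b; B -> XS; C -> AS; X -> b | AC | SS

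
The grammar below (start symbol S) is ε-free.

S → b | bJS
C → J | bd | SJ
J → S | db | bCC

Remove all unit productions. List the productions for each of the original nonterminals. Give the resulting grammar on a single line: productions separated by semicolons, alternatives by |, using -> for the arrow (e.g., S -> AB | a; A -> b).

S -> b | bJS; C -> b | SJ | bd | db | bCC | bJS; J -> b | db | bCC | bJS

Unit productions: C->J, J->S.
Unit pairs (A ⇒* B via units): (C,J), (C,S), (J,S).
S: inherits non-unit rules of {S} → b | bJS.
C: inherits non-unit rules of {C, J, S} → SJ | b | bCC | bJS | bd | db.
J: inherits non-unit rules of {J, S} → b | bCC | bJS | db.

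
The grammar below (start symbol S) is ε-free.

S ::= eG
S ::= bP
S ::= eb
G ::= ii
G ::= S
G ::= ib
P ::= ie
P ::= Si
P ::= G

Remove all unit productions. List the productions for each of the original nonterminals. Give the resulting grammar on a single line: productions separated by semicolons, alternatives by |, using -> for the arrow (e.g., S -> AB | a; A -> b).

S -> bP | eG | eb; G -> bP | eG | eb | ib | ii; P -> Si | bP | eG | eb | ib | ie | ii

Unit productions: G->S, P->G.
Unit pairs (A ⇒* B via units): (G,S), (P,G), (P,S).
S: inherits non-unit rules of {S} → bP | eG | eb.
G: inherits non-unit rules of {G, S} → bP | eG | eb | ib | ii.
P: inherits non-unit rules of {G, P, S} → Si | bP | eG | eb | ib | ie | ii.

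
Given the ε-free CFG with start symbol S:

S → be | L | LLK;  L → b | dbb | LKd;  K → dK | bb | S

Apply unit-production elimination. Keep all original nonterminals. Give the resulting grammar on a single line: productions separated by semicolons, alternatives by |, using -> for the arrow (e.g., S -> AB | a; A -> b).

Unit productions: K->S, S->L.
Unit pairs (A ⇒* B via units): (K,L), (K,S), (S,L).
S: inherits non-unit rules of {L, S} → LKd | LLK | b | be | dbb.
K: inherits non-unit rules of {K, L, S} → LKd | LLK | b | bb | be | dK | dbb.
L: inherits non-unit rules of {L} → LKd | b | dbb.

S -> b | be | LKd | LLK | dbb; K -> b | bb | be | dK | LKd | LLK | dbb; L -> b | LKd | dbb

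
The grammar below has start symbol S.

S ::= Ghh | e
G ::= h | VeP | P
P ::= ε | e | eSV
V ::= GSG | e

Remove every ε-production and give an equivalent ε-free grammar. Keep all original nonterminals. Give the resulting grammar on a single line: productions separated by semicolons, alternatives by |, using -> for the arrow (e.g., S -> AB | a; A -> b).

Nullable set: {G, P}.
S -> Ghh: G nullable, giving Ghh | hh.
G -> P: P nullable, giving P.
G -> VeP: P nullable, giving Ve | VeP.
Drop P -> ε.
V -> GSG: G, G nullable, giving GS | GSG | S | SG.
Unchanged (no nullable symbols): S -> e; G -> h; P -> e; P -> eSV; V -> e.

S -> e | hh | Ghh; G -> P | h | Ve | VeP; P -> e | eSV; V -> S | e | GS | SG | GSG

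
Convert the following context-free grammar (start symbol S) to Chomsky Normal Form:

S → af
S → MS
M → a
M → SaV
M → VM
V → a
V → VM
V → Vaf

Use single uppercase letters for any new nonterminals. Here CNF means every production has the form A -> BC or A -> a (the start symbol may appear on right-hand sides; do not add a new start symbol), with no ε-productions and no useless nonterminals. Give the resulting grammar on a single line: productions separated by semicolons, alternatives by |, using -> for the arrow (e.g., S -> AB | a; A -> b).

No ε-productions.
No unit productions to eliminate.
TERM: introduce A -> a, B -> f and substitute in every rule of length ≥2.
BIN: M -> SAV becomes M -> SC, C -> AV; V -> VAB becomes V -> VD, D -> AB.

S -> AB | MS; A -> a; B -> f; C -> AV; D -> AB; M -> a | SC | VM; V -> a | VD | VM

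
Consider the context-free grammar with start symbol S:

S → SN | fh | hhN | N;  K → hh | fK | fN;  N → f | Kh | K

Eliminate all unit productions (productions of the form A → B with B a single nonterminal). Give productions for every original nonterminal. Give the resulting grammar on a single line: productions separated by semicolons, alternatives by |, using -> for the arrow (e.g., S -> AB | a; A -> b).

Unit productions: N->K, S->N.
Unit pairs (A ⇒* B via units): (N,K), (S,K), (S,N).
S: inherits non-unit rules of {K, N, S} → Kh | SN | f | fK | fN | fh | hh | hhN.
K: inherits non-unit rules of {K} → fK | fN | hh.
N: inherits non-unit rules of {K, N} → Kh | f | fK | fN | hh.

S -> f | Kh | SN | fK | fN | fh | hh | hhN; K -> fK | fN | hh; N -> f | Kh | fK | fN | hh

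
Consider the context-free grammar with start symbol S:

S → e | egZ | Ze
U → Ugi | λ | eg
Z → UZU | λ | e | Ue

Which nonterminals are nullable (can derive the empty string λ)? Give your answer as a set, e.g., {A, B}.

{U, Z}

Directly nullable (have an ε-rule): {U, Z}.
Not nullable: S — each has a terminal in every rule's right-hand side or depends on a non-nullable symbol.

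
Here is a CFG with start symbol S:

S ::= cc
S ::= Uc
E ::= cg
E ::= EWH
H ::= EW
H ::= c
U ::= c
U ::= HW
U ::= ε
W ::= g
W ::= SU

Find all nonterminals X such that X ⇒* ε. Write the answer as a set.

Directly nullable (have an ε-rule): {U}.
Not nullable: E, H, S, W — each has a terminal in every rule's right-hand side or depends on a non-nullable symbol.

{U}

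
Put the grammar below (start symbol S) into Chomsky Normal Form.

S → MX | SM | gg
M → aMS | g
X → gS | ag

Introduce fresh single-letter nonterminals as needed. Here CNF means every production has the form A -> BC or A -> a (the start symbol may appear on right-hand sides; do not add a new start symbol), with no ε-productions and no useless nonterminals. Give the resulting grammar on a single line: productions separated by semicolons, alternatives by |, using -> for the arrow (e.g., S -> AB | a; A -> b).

No ε-productions.
No unit productions to eliminate.
TERM: introduce A -> a, B -> g and substitute in every rule of length ≥2.
BIN: M -> AMS becomes M -> AC, C -> MS.

S -> BB | MX | SM; A -> a; B -> g; C -> MS; M -> g | AC; X -> AB | BS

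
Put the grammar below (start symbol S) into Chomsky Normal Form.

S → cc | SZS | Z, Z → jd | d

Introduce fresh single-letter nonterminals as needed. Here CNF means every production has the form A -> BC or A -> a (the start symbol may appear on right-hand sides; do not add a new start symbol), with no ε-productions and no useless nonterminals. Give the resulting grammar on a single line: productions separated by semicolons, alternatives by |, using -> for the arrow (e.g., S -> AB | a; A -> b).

S -> d | AA | BC | SD; A -> c; B -> j; C -> d; D -> ZS; Z -> d | BC

No ε-productions.
After unit-elimination: S -> d | cc | jd | SZS; Z -> d | jd.
TERM: introduce A -> c, C -> d, B -> j and substitute in every rule of length ≥2.
BIN: S -> SZS becomes S -> SD, D -> ZS.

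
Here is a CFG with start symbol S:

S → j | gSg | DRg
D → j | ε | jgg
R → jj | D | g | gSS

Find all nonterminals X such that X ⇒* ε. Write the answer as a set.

Directly nullable (have an ε-rule): {D}.
R is nullable via R -> D (every symbol on the right is already known nullable).
Not nullable: S — each has a terminal in every rule's right-hand side or depends on a non-nullable symbol.

{D, R}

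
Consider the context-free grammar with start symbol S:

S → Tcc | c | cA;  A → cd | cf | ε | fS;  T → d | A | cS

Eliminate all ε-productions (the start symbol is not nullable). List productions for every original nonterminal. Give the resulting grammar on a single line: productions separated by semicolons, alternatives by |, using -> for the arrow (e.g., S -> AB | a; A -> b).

Nullable set: {A, T}.
S -> Tcc: T nullable, giving Tcc | cc.
S -> cA: A nullable, giving c | cA.
Drop A -> ε.
T -> A: A nullable, giving A.
Unchanged (no nullable symbols): S -> c; A -> cd; A -> cf; A -> fS; T -> cS; T -> d.

S -> c | cA | cc | Tcc; A -> cd | cf | fS; T -> A | d | cS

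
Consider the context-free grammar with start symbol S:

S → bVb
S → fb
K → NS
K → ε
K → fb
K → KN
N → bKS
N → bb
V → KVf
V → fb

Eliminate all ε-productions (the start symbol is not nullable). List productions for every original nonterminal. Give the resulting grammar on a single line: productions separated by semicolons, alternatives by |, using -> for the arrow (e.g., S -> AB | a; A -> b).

S -> fb | bVb; K -> N | KN | NS | fb; N -> bS | bb | bKS; V -> Vf | fb | KVf

Nullable set: {K}.
Drop K -> ε.
K -> KN: K nullable, giving KN | N.
N -> bKS: K nullable, giving bKS | bS.
V -> KVf: K nullable, giving KVf | Vf.
Unchanged (no nullable symbols): S -> bVb; S -> fb; K -> NS; K -> fb; N -> bb; V -> fb.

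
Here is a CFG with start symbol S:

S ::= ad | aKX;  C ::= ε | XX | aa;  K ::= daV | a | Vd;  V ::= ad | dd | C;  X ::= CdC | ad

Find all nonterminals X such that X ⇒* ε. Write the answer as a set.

Directly nullable (have an ε-rule): {C}.
V is nullable via V -> C (every symbol on the right is already known nullable).
Not nullable: K, S, X — each has a terminal in every rule's right-hand side or depends on a non-nullable symbol.

{C, V}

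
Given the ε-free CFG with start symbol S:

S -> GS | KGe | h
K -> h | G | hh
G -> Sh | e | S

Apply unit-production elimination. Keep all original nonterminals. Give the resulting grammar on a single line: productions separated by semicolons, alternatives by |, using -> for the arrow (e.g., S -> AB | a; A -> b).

Unit productions: G->S, K->G.
Unit pairs (A ⇒* B via units): (G,S), (K,G), (K,S).
S: inherits non-unit rules of {S} → GS | KGe | h.
G: inherits non-unit rules of {G, S} → GS | KGe | Sh | e | h.
K: inherits non-unit rules of {G, K, S} → GS | KGe | Sh | e | h | hh.

S -> h | GS | KGe; G -> e | h | GS | Sh | KGe; K -> e | h | GS | Sh | hh | KGe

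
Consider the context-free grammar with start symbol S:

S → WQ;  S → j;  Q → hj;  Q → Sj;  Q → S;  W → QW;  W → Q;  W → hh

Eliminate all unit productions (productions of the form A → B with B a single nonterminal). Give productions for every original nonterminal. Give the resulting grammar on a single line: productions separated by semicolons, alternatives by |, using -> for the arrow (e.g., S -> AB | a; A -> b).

Unit productions: Q->S, W->Q.
Unit pairs (A ⇒* B via units): (Q,S), (W,Q), (W,S).
S: inherits non-unit rules of {S} → WQ | j.
Q: inherits non-unit rules of {Q, S} → Sj | WQ | hj | j.
W: inherits non-unit rules of {Q, S, W} → QW | Sj | WQ | hh | hj | j.

S -> j | WQ; Q -> j | Sj | WQ | hj; W -> j | QW | Sj | WQ | hh | hj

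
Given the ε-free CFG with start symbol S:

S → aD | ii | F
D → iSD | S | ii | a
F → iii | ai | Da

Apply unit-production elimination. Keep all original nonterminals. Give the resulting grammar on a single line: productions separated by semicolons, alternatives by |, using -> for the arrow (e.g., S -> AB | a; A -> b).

S -> Da | aD | ai | ii | iii; D -> a | Da | aD | ai | ii | iSD | iii; F -> Da | ai | iii

Unit productions: D->S, S->F.
Unit pairs (A ⇒* B via units): (D,F), (D,S), (S,F).
S: inherits non-unit rules of {F, S} → Da | aD | ai | ii | iii.
D: inherits non-unit rules of {D, F, S} → Da | a | aD | ai | iSD | ii | iii.
F: inherits non-unit rules of {F} → Da | ai | iii.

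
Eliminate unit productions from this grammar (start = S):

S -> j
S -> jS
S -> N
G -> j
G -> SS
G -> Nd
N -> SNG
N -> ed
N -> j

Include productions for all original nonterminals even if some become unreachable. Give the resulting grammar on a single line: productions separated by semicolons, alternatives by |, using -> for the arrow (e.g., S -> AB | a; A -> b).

Unit productions: S->N.
Unit pairs (A ⇒* B via units): (S,N).
S: inherits non-unit rules of {N, S} → SNG | ed | j | jS.
G: inherits non-unit rules of {G} → Nd | SS | j.
N: inherits non-unit rules of {N} → SNG | ed | j.

S -> j | ed | jS | SNG; G -> j | Nd | SS; N -> j | ed | SNG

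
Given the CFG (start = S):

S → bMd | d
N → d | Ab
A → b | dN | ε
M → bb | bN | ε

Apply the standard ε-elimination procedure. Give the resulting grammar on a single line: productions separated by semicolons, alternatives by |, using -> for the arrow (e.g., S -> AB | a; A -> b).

S -> d | bd | bMd; A -> b | dN; M -> bN | bb; N -> b | d | Ab

Nullable set: {A, M}.
S -> bMd: M nullable, giving bMd | bd.
Drop A -> ε.
Drop M -> ε.
N -> Ab: A nullable, giving Ab | b.
Unchanged (no nullable symbols): S -> d; A -> b; A -> dN; M -> bN; M -> bb; N -> d.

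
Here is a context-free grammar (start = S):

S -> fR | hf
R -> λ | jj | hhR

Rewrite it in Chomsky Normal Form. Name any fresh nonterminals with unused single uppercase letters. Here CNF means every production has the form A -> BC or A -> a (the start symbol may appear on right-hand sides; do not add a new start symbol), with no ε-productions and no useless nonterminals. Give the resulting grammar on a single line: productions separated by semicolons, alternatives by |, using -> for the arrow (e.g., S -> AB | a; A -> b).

Nullable: {R}; after ε-elimination: S -> f | fR | hf; R -> hh | jj | hhR.
No unit productions to eliminate.
TERM: introduce C -> f, A -> h, B -> j and substitute in every rule of length ≥2.
BIN: R -> AAR becomes R -> AD, D -> AR.

S -> f | AC | CR; A -> h; B -> j; C -> f; D -> AR; R -> AA | AD | BB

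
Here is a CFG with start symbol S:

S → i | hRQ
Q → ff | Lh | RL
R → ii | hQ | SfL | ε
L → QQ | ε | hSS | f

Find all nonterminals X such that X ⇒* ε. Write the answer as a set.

Directly nullable (have an ε-rule): {L, R}.
Q is nullable via Q -> RL (every symbol on the right is already known nullable).
Not nullable: S — each has a terminal in every rule's right-hand side or depends on a non-nullable symbol.

{L, Q, R}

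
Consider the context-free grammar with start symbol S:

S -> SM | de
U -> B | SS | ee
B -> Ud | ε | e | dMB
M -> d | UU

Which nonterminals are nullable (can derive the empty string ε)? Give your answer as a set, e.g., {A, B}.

Directly nullable (have an ε-rule): {B}.
U is nullable via U -> B (every symbol on the right is already known nullable).
M is nullable via M -> UU (every symbol on the right is already known nullable).
Not nullable: S — each has a terminal in every rule's right-hand side or depends on a non-nullable symbol.

{B, M, U}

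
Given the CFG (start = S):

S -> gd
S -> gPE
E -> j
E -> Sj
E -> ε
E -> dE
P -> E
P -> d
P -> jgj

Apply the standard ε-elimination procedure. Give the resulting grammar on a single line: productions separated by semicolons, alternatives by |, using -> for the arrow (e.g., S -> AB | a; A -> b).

Nullable set: {E, P}.
S -> gPE: P, E nullable, giving g | gE | gP | gPE.
Drop E -> ε.
E -> dE: E nullable, giving d | dE.
P -> E: E nullable, giving E.
Unchanged (no nullable symbols): S -> gd; E -> Sj; E -> j; P -> d; P -> jgj.

S -> g | gE | gP | gd | gPE; E -> d | j | Sj | dE; P -> E | d | jgj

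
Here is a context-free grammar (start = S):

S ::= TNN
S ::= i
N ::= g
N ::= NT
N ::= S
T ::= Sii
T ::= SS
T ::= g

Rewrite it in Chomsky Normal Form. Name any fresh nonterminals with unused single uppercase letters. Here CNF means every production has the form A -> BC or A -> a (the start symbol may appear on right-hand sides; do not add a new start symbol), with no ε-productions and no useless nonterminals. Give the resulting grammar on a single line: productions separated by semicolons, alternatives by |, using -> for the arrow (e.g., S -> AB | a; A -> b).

S -> i | TC; A -> i; B -> NN; C -> NN; D -> AA; N -> g | i | NT | TB; T -> g | SD | SS

No ε-productions.
After unit-elimination: S -> i | TNN; N -> g | i | NT | TNN; T -> g | SS | Sii.
TERM: introduce A -> i and substitute in every rule of length ≥2.
BIN: N -> TNN becomes N -> TB, B -> NN; S -> TNN becomes S -> TC, C -> NN; T -> SAA becomes T -> SD, D -> AA.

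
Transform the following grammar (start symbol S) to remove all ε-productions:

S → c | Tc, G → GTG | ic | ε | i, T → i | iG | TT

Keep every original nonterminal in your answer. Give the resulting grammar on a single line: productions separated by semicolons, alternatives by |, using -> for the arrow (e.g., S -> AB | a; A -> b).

Nullable set: {G}.
Drop G -> ε.
G -> GTG: G, G nullable, giving GT | GTG | T | TG.
T -> iG: G nullable, giving i | iG.
Unchanged (no nullable symbols): S -> Tc; S -> c; G -> i; G -> ic; T -> TT; T -> i.

S -> c | Tc; G -> T | i | GT | TG | ic | GTG; T -> i | TT | iG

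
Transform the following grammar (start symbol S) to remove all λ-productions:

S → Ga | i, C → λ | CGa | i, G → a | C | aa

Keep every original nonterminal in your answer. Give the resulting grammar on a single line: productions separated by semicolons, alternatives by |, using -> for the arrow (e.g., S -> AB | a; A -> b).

Nullable set: {C, G}.
S -> Ga: G nullable, giving Ga | a.
Drop C -> λ.
C -> CGa: C, G nullable, giving CGa | Ca | Ga | a.
G -> C: C nullable, giving C.
Unchanged (no nullable symbols): S -> i; C -> i; G -> a; G -> aa.

S -> a | i | Ga; C -> a | i | Ca | Ga | CGa; G -> C | a | aa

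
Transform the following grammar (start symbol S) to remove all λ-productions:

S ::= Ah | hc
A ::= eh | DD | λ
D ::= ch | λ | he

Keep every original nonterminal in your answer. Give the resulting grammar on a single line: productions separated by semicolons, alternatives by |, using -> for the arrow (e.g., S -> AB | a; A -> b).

S -> h | Ah | hc; A -> D | DD | eh; D -> ch | he

Nullable set: {A, D}.
S -> Ah: A nullable, giving Ah | h.
Drop A -> λ.
A -> DD: D, D nullable, giving D | DD.
Drop D -> λ.
Unchanged (no nullable symbols): S -> hc; A -> eh; D -> ch; D -> he.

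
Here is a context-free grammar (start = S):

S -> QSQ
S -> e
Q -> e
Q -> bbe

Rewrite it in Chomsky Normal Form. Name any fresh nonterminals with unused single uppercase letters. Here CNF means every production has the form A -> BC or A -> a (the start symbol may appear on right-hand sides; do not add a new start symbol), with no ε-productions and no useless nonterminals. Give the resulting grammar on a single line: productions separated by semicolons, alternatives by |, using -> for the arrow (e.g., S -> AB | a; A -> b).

S -> e | QD; A -> b; B -> e; C -> AB; D -> SQ; Q -> e | AC

No ε-productions.
No unit productions to eliminate.
TERM: introduce A -> b, B -> e and substitute in every rule of length ≥2.
BIN: Q -> AAB becomes Q -> AC, C -> AB; S -> QSQ becomes S -> QD, D -> SQ.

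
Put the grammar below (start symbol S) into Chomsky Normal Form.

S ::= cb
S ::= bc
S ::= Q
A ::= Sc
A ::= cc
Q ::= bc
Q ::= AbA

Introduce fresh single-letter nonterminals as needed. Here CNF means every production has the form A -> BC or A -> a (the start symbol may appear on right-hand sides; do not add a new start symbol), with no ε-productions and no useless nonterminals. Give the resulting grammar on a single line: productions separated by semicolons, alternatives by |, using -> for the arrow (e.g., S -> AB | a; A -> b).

No ε-productions.
After unit-elimination: S -> bc | cb | AbA; A -> Sc | cc; Q -> bc | AbA.
TERM: introduce C -> b, B -> c and substitute in every rule of length ≥2.
BIN: Q -> ACA becomes Q -> AD, D -> CA; S -> ACA becomes S -> AE, E -> CA.
Drop unreachable/unproductive: Q.

S -> AE | BC | CB; A -> BB | SB; B -> c; C -> b; E -> CA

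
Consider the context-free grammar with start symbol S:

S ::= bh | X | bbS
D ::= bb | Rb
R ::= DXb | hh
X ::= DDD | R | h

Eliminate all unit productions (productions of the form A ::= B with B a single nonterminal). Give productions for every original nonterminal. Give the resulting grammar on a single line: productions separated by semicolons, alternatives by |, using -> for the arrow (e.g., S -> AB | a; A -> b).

S -> h | bh | hh | DDD | DXb | bbS; D -> Rb | bb; R -> hh | DXb; X -> h | hh | DDD | DXb

Unit productions: S->X, X->R.
Unit pairs (A ⇒* B via units): (S,R), (S,X), (X,R).
S: inherits non-unit rules of {R, S, X} → DDD | DXb | bbS | bh | h | hh.
D: inherits non-unit rules of {D} → Rb | bb.
R: inherits non-unit rules of {R} → DXb | hh.
X: inherits non-unit rules of {R, X} → DDD | DXb | h | hh.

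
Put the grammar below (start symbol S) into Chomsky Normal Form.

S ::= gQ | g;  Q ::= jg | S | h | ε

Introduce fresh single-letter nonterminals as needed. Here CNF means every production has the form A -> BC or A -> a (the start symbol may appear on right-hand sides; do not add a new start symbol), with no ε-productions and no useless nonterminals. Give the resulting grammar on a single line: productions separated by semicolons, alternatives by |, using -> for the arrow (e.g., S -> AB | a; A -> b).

S -> g | AQ; A -> g; B -> j; Q -> g | h | AQ | BA

Nullable: {Q}; after ε-elimination: S -> g | gQ; Q -> S | h | jg.
After unit-elimination: S -> g | gQ; Q -> g | h | gQ | jg.
TERM: introduce A -> g, B -> j and substitute in every rule of length ≥2.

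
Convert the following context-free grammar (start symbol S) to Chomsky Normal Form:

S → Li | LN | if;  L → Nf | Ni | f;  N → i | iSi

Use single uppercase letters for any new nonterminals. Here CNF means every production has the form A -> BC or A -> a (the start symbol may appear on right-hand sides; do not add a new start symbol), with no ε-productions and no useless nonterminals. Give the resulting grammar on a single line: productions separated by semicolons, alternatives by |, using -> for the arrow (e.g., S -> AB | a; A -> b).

S -> BA | LB | LN; A -> f; B -> i; C -> SB; L -> f | NA | NB; N -> i | BC

No ε-productions.
No unit productions to eliminate.
TERM: introduce A -> f, B -> i and substitute in every rule of length ≥2.
BIN: N -> BSB becomes N -> BC, C -> SB.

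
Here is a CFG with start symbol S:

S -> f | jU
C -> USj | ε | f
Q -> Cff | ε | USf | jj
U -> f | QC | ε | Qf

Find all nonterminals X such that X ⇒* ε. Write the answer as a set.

{C, Q, U}

Directly nullable (have an ε-rule): {C, Q, U}.
Not nullable: S — each has a terminal in every rule's right-hand side or depends on a non-nullable symbol.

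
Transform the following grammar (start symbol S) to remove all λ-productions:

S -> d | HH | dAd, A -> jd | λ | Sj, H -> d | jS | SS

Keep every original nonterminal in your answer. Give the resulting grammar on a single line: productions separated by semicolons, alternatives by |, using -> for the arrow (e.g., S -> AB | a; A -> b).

Nullable set: {A}.
S -> dAd: A nullable, giving dAd | dd.
Drop A -> λ.
Unchanged (no nullable symbols): S -> HH; S -> d; A -> Sj; A -> jd; H -> SS; H -> d; H -> jS.

S -> d | HH | dd | dAd; A -> Sj | jd; H -> d | SS | jS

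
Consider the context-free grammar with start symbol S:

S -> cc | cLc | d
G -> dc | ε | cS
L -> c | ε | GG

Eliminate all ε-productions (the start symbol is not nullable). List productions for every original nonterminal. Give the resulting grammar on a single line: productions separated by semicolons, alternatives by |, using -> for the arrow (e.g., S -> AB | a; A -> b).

Nullable set: {G, L}.
S -> cLc: L nullable, giving cLc | cc.
Drop G -> ε.
Drop L -> ε.
L -> GG: G, G nullable, giving G | GG.
Unchanged (no nullable symbols): S -> cc; S -> d; G -> cS; G -> dc; L -> c.

S -> d | cc | cLc; G -> cS | dc; L -> G | c | GG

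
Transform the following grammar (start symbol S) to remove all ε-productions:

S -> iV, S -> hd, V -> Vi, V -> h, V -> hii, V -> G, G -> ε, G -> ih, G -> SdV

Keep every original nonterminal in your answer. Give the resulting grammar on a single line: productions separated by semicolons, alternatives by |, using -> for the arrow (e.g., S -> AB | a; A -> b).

S -> i | hd | iV; G -> Sd | ih | SdV; V -> G | h | i | Vi | hii

Nullable set: {G, V}.
S -> iV: V nullable, giving i | iV.
Drop G -> ε.
G -> SdV: V nullable, giving Sd | SdV.
V -> G: G nullable, giving G.
V -> Vi: V nullable, giving Vi | i.
Unchanged (no nullable symbols): S -> hd; G -> ih; V -> h; V -> hii.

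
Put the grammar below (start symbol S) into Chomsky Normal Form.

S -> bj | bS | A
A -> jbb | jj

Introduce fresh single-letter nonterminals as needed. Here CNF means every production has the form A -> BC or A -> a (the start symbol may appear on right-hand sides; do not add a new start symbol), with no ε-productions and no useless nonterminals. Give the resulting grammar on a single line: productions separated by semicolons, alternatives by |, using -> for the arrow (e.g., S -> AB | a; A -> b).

No ε-productions.
After unit-elimination: S -> bS | bj | jj | jbb; A -> jj | jbb.
TERM: introduce C -> b, B -> j and substitute in every rule of length ≥2.
BIN: A -> BCC becomes A -> BD, D -> CC; S -> BCC becomes S -> BE, E -> CC.
Drop unreachable/unproductive: A.

S -> BB | BE | CB | CS; B -> j; C -> b; E -> CC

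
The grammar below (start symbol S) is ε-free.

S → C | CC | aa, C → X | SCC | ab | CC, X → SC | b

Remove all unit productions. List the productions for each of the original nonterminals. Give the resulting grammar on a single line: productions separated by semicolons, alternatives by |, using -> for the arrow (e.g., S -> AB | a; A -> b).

Unit productions: C->X, S->C.
Unit pairs (A ⇒* B via units): (C,X), (S,C), (S,X).
S: inherits non-unit rules of {C, S, X} → CC | SC | SCC | aa | ab | b.
C: inherits non-unit rules of {C, X} → CC | SC | SCC | ab | b.
X: inherits non-unit rules of {X} → SC | b.

S -> b | CC | SC | aa | ab | SCC; C -> b | CC | SC | ab | SCC; X -> b | SC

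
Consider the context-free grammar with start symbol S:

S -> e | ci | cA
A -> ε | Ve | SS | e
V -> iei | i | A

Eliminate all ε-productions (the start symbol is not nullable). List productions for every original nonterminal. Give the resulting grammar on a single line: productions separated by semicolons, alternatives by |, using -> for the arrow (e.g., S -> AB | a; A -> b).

Nullable set: {A, V}.
S -> cA: A nullable, giving c | cA.
Drop A -> ε.
A -> Ve: V nullable, giving Ve | e.
V -> A: A nullable, giving A.
Unchanged (no nullable symbols): S -> ci; S -> e; A -> SS; A -> e; V -> i; V -> iei.

S -> c | e | cA | ci; A -> e | SS | Ve; V -> A | i | iei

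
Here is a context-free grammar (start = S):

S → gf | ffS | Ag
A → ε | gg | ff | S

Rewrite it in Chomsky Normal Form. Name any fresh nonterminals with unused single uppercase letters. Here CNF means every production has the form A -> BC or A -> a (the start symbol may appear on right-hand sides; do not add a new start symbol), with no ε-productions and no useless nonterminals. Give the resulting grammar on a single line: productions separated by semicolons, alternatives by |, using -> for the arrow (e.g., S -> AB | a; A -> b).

S -> g | AB | BC | CE; A -> g | AB | BB | BC | CC | CD; B -> g; C -> f; D -> CS; E -> CS

Nullable: {A}; after ε-elimination: S -> g | Ag | gf | ffS; A -> S | ff | gg.
After unit-elimination: S -> g | Ag | gf | ffS; A -> g | Ag | ff | gf | gg | ffS.
TERM: introduce C -> f, B -> g and substitute in every rule of length ≥2.
BIN: A -> CCS becomes A -> CD, D -> CS; S -> CCS becomes S -> CE, E -> CS.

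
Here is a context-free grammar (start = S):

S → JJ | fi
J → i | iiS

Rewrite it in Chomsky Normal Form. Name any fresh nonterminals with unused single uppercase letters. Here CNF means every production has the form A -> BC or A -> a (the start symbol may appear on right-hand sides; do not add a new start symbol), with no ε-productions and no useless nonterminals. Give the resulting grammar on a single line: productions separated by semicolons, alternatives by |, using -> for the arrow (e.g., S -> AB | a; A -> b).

S -> BA | JJ; A -> i; B -> f; C -> AS; J -> i | AC

No ε-productions.
No unit productions to eliminate.
TERM: introduce B -> f, A -> i and substitute in every rule of length ≥2.
BIN: J -> AAS becomes J -> AC, C -> AS.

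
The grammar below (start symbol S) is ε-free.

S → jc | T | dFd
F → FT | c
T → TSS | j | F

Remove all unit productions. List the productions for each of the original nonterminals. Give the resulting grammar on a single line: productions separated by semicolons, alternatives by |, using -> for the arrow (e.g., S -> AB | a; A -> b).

Unit productions: S->T, T->F.
Unit pairs (A ⇒* B via units): (S,F), (S,T), (T,F).
S: inherits non-unit rules of {F, S, T} → FT | TSS | c | dFd | j | jc.
F: inherits non-unit rules of {F} → FT | c.
T: inherits non-unit rules of {F, T} → FT | TSS | c | j.

S -> c | j | FT | jc | TSS | dFd; F -> c | FT; T -> c | j | FT | TSS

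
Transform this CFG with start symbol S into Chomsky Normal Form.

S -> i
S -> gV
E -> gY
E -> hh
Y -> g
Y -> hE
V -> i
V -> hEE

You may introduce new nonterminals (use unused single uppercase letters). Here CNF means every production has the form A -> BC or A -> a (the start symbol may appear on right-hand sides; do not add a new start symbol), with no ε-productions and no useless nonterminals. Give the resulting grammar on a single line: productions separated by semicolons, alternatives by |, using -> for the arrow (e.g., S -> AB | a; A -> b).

No ε-productions.
No unit productions to eliminate.
TERM: introduce A -> g, B -> h and substitute in every rule of length ≥2.
BIN: V -> BEE becomes V -> BC, C -> EE.

S -> i | AV; A -> g; B -> h; C -> EE; E -> AY | BB; V -> i | BC; Y -> g | BE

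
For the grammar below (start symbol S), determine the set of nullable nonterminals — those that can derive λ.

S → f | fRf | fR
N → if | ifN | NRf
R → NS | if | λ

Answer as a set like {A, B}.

Directly nullable (have an ε-rule): {R}.
Not nullable: N, S — each has a terminal in every rule's right-hand side or depends on a non-nullable symbol.

{R}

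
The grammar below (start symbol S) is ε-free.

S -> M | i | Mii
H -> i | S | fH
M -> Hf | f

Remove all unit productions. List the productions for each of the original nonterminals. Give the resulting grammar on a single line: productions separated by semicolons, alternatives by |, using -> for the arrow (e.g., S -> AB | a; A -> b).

S -> f | i | Hf | Mii; H -> f | i | Hf | fH | Mii; M -> f | Hf

Unit productions: H->S, S->M.
Unit pairs (A ⇒* B via units): (H,M), (H,S), (S,M).
S: inherits non-unit rules of {M, S} → Hf | Mii | f | i.
H: inherits non-unit rules of {H, M, S} → Hf | Mii | f | fH | i.
M: inherits non-unit rules of {M} → Hf | f.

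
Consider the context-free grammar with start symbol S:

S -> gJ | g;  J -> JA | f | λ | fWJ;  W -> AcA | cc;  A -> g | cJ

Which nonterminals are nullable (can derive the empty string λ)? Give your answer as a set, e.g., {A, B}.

{J}

Directly nullable (have an ε-rule): {J}.
Not nullable: A, S, W — each has a terminal in every rule's right-hand side or depends on a non-nullable symbol.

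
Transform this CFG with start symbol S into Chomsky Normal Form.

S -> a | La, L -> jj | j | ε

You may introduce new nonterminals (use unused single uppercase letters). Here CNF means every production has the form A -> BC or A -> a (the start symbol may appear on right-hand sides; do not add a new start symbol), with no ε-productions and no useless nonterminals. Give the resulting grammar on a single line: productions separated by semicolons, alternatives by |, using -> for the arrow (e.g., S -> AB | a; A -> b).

Nullable: {L}; after ε-elimination: S -> a | La; L -> j | jj.
No unit productions to eliminate.
TERM: introduce B -> a, A -> j and substitute in every rule of length ≥2.

S -> a | LB; A -> j; B -> a; L -> j | AA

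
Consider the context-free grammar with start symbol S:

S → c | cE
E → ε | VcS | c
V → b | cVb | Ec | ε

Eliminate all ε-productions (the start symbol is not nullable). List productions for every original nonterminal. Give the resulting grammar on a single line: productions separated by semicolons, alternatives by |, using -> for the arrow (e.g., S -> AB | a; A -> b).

Nullable set: {E, V}.
S -> cE: E nullable, giving c | cE.
Drop E -> ε.
E -> VcS: V nullable, giving VcS | cS.
Drop V -> ε.
V -> Ec: E nullable, giving Ec | c.
V -> cVb: V nullable, giving cVb | cb.
Unchanged (no nullable symbols): S -> c; E -> c; V -> b.

S -> c | cE; E -> c | cS | VcS; V -> b | c | Ec | cb | cVb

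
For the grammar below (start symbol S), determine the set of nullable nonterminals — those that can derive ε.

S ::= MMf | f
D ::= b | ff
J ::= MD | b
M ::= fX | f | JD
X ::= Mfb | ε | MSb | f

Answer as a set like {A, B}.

{X}

Directly nullable (have an ε-rule): {X}.
Not nullable: D, J, M, S — each has a terminal in every rule's right-hand side or depends on a non-nullable symbol.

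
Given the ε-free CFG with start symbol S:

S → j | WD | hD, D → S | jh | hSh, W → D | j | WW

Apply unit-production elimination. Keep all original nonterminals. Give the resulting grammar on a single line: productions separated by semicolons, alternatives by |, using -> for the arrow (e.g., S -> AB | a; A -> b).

Unit productions: D->S, W->D.
Unit pairs (A ⇒* B via units): (D,S), (W,D), (W,S).
S: inherits non-unit rules of {S} → WD | hD | j.
D: inherits non-unit rules of {D, S} → WD | hD | hSh | j | jh.
W: inherits non-unit rules of {D, S, W} → WD | WW | hD | hSh | j | jh.

S -> j | WD | hD; D -> j | WD | hD | jh | hSh; W -> j | WD | WW | hD | jh | hSh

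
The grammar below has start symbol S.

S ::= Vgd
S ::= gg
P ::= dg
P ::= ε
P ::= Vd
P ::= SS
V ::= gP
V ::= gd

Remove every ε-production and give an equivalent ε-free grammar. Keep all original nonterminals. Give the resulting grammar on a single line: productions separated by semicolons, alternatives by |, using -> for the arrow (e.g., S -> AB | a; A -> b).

Nullable set: {P}.
Drop P -> ε.
V -> gP: P nullable, giving g | gP.
Unchanged (no nullable symbols): S -> Vgd; S -> gg; P -> SS; P -> Vd; P -> dg; V -> gd.

S -> gg | Vgd; P -> SS | Vd | dg; V -> g | gP | gd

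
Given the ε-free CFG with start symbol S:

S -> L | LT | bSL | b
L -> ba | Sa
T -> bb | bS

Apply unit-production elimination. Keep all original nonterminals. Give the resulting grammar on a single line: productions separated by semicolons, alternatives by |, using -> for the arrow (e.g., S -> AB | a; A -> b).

S -> b | LT | Sa | ba | bSL; L -> Sa | ba; T -> bS | bb

Unit productions: S->L.
Unit pairs (A ⇒* B via units): (S,L).
S: inherits non-unit rules of {L, S} → LT | Sa | b | bSL | ba.
L: inherits non-unit rules of {L} → Sa | ba.
T: inherits non-unit rules of {T} → bS | bb.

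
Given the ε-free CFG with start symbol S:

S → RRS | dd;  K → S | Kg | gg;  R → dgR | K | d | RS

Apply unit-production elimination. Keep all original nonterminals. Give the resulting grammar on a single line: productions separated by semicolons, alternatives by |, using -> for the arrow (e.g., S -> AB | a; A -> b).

Unit productions: K->S, R->K.
Unit pairs (A ⇒* B via units): (K,S), (R,K), (R,S).
S: inherits non-unit rules of {S} → RRS | dd.
K: inherits non-unit rules of {K, S} → Kg | RRS | dd | gg.
R: inherits non-unit rules of {K, R, S} → Kg | RRS | RS | d | dd | dgR | gg.

S -> dd | RRS; K -> Kg | dd | gg | RRS; R -> d | Kg | RS | dd | gg | RRS | dgR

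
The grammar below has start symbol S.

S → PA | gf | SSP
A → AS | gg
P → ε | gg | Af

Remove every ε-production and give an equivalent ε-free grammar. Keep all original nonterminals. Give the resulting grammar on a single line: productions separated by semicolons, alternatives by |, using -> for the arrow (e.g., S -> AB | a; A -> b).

Nullable set: {P}.
S -> PA: P nullable, giving A | PA.
S -> SSP: P nullable, giving SS | SSP.
Drop P -> ε.
Unchanged (no nullable symbols): S -> gf; A -> AS; A -> gg; P -> Af; P -> gg.

S -> A | PA | SS | gf | SSP; A -> AS | gg; P -> Af | gg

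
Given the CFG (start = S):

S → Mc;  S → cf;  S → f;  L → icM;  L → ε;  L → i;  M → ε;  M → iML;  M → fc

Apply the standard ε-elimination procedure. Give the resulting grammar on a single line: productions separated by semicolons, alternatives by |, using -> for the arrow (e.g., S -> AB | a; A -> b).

Nullable set: {L, M}.
S -> Mc: M nullable, giving Mc | c.
Drop L -> ε.
L -> icM: M nullable, giving ic | icM.
Drop M -> ε.
M -> iML: M, L nullable, giving i | iL | iM | iML.
Unchanged (no nullable symbols): S -> cf; S -> f; L -> i; M -> fc.

S -> c | f | Mc | cf; L -> i | ic | icM; M -> i | fc | iL | iM | iML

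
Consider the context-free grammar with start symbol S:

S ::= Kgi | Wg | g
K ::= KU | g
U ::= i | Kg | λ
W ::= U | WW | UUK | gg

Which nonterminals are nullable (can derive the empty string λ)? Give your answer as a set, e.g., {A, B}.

{U, W}

Directly nullable (have an ε-rule): {U}.
W is nullable via W -> U (every symbol on the right is already known nullable).
Not nullable: K, S — each has a terminal in every rule's right-hand side or depends on a non-nullable symbol.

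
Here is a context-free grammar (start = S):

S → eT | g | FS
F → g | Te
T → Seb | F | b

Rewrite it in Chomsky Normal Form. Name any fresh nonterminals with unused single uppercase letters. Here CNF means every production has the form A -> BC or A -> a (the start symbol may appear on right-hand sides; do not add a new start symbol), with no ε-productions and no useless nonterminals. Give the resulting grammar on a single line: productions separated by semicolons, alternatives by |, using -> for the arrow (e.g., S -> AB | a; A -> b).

No ε-productions.
After unit-elimination: S -> g | FS | eT; F -> g | Te; T -> b | g | Te | Seb.
TERM: introduce B -> b, A -> e and substitute in every rule of length ≥2.
BIN: T -> SAB becomes T -> SC, C -> AB.

S -> g | AT | FS; A -> e; B -> b; C -> AB; F -> g | TA; T -> b | g | SC | TA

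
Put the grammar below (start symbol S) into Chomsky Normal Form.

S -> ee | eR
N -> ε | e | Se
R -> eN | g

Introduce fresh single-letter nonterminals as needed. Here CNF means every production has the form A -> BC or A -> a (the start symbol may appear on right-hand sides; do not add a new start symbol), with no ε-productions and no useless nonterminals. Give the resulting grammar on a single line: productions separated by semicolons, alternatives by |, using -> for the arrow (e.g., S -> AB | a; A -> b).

S -> AA | AR; A -> e; N -> e | SA; R -> e | g | AN

Nullable: {N}; after ε-elimination: S -> eR | ee; N -> e | Se; R -> e | g | eN.
No unit productions to eliminate.
TERM: introduce A -> e and substitute in every rule of length ≥2.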